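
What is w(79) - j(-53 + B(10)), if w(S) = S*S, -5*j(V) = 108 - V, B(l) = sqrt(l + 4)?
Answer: 31366/5 - sqrt(14)/5 ≈ 6272.5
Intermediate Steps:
B(l) = sqrt(4 + l)
j(V) = -108/5 + V/5 (j(V) = -(108 - V)/5 = -108/5 + V/5)
w(S) = S**2
w(79) - j(-53 + B(10)) = 79**2 - (-108/5 + (-53 + sqrt(4 + 10))/5) = 6241 - (-108/5 + (-53 + sqrt(14))/5) = 6241 - (-108/5 + (-53/5 + sqrt(14)/5)) = 6241 - (-161/5 + sqrt(14)/5) = 6241 + (161/5 - sqrt(14)/5) = 31366/5 - sqrt(14)/5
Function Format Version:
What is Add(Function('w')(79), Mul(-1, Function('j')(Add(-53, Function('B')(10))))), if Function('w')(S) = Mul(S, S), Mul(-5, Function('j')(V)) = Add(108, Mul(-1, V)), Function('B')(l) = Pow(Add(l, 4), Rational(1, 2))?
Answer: Add(Rational(31366, 5), Mul(Rational(-1, 5), Pow(14, Rational(1, 2)))) ≈ 6272.5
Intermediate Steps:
Function('B')(l) = Pow(Add(4, l), Rational(1, 2))
Function('j')(V) = Add(Rational(-108, 5), Mul(Rational(1, 5), V)) (Function('j')(V) = Mul(Rational(-1, 5), Add(108, Mul(-1, V))) = Add(Rational(-108, 5), Mul(Rational(1, 5), V)))
Function('w')(S) = Pow(S, 2)
Add(Function('w')(79), Mul(-1, Function('j')(Add(-53, Function('B')(10))))) = Add(Pow(79, 2), Mul(-1, Add(Rational(-108, 5), Mul(Rational(1, 5), Add(-53, Pow(Add(4, 10), Rational(1, 2))))))) = Add(6241, Mul(-1, Add(Rational(-108, 5), Mul(Rational(1, 5), Add(-53, Pow(14, Rational(1, 2))))))) = Add(6241, Mul(-1, Add(Rational(-108, 5), Add(Rational(-53, 5), Mul(Rational(1, 5), Pow(14, Rational(1, 2))))))) = Add(6241, Mul(-1, Add(Rational(-161, 5), Mul(Rational(1, 5), Pow(14, Rational(1, 2)))))) = Add(6241, Add(Rational(161, 5), Mul(Rational(-1, 5), Pow(14, Rational(1, 2))))) = Add(Rational(31366, 5), Mul(Rational(-1, 5), Pow(14, Rational(1, 2))))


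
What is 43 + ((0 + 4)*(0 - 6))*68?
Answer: -1589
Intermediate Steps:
43 + ((0 + 4)*(0 - 6))*68 = 43 + (4*(-6))*68 = 43 - 24*68 = 43 - 1632 = -1589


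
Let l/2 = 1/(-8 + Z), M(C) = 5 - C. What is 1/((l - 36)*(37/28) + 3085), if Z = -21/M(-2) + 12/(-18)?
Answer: 490/1488229 ≈ 0.00032925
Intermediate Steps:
Z = -11/3 (Z = -21/(5 - 1*(-2)) + 12/(-18) = -21/(5 + 2) + 12*(-1/18) = -21/7 - ⅔ = -21*⅐ - ⅔ = -3 - ⅔ = -11/3 ≈ -3.6667)
l = -6/35 (l = 2/(-8 - 11/3) = 2/(-35/3) = 2*(-3/35) = -6/35 ≈ -0.17143)
1/((l - 36)*(37/28) + 3085) = 1/((-6/35 - 36)*(37/28) + 3085) = 1/(-46842/(35*28) + 3085) = 1/(-1266/35*37/28 + 3085) = 1/(-23421/490 + 3085) = 1/(1488229/490) = 490/1488229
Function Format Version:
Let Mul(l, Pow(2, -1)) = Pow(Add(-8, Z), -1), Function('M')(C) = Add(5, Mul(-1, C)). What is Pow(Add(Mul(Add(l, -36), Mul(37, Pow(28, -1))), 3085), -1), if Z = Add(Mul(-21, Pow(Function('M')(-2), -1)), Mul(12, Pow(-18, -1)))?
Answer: Rational(490, 1488229) ≈ 0.00032925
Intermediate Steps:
Z = Rational(-11, 3) (Z = Add(Mul(-21, Pow(Add(5, Mul(-1, -2)), -1)), Mul(12, Pow(-18, -1))) = Add(Mul(-21, Pow(Add(5, 2), -1)), Mul(12, Rational(-1, 18))) = Add(Mul(-21, Pow(7, -1)), Rational(-2, 3)) = Add(Mul(-21, Rational(1, 7)), Rational(-2, 3)) = Add(-3, Rational(-2, 3)) = Rational(-11, 3) ≈ -3.6667)
l = Rational(-6, 35) (l = Mul(2, Pow(Add(-8, Rational(-11, 3)), -1)) = Mul(2, Pow(Rational(-35, 3), -1)) = Mul(2, Rational(-3, 35)) = Rational(-6, 35) ≈ -0.17143)
Pow(Add(Mul(Add(l, -36), Mul(37, Pow(28, -1))), 3085), -1) = Pow(Add(Mul(Add(Rational(-6, 35), -36), Mul(37, Pow(28, -1))), 3085), -1) = Pow(Add(Mul(Rational(-1266, 35), Mul(37, Rational(1, 28))), 3085), -1) = Pow(Add(Mul(Rational(-1266, 35), Rational(37, 28)), 3085), -1) = Pow(Add(Rational(-23421, 490), 3085), -1) = Pow(Rational(1488229, 490), -1) = Rational(490, 1488229)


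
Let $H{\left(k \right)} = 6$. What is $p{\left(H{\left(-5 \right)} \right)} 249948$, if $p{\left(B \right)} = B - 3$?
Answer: $749844$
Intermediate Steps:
$p{\left(B \right)} = -3 + B$ ($p{\left(B \right)} = B - 3 = -3 + B$)
$p{\left(H{\left(-5 \right)} \right)} 249948 = \left(-3 + 6\right) 249948 = 3 \cdot 249948 = 749844$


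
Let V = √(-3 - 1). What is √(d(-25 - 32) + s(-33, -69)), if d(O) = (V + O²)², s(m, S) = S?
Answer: 2*√(2638982 + 3249*I) ≈ 3249.0 + 2.0*I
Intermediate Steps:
V = 2*I (V = √(-4) = 2*I ≈ 2.0*I)
d(O) = (O² + 2*I)² (d(O) = (2*I + O²)² = (O² + 2*I)²)
√(d(-25 - 32) + s(-33, -69)) = √(((-25 - 32)² + 2*I)² - 69) = √(((-57)² + 2*I)² - 69) = √((3249 + 2*I)² - 69) = √(-69 + (3249 + 2*I)²)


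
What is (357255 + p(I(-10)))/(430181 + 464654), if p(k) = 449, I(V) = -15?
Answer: 357704/894835 ≈ 0.39974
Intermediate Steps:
(357255 + p(I(-10)))/(430181 + 464654) = (357255 + 449)/(430181 + 464654) = 357704/894835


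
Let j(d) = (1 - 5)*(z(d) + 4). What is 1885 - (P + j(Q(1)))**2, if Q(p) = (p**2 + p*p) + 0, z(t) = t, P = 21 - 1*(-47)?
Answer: -51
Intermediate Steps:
P = 68 (P = 21 + 47 = 68)
Q(p) = 2*p**2 (Q(p) = (p**2 + p**2) + 0 = 2*p**2 + 0 = 2*p**2)
j(d) = -16 - 4*d (j(d) = (1 - 5)*(d + 4) = -4*(4 + d) = -16 - 4*d)
1885 - (P + j(Q(1)))**2 = 1885 - (68 + (-16 - 8*1**2))**2 = 1885 - (68 + (-16 - 8))**2 = 1885 - (68 - 24)**2 = 1885 - 1*44**2 = 1885 - 1*1936 = 1885 - 1936 = -51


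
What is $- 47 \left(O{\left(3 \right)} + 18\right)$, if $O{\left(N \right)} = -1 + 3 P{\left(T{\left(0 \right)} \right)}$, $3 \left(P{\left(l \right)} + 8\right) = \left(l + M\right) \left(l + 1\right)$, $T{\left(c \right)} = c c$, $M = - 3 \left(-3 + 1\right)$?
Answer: $47$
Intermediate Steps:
$M = 6$ ($M = \left(-3\right) \left(-2\right) = 6$)
$T{\left(c \right)} = c^{2}$
$P{\left(l \right)} = -8 + \frac{\left(1 + l\right) \left(6 + l\right)}{3}$ ($P{\left(l \right)} = -8 + \frac{\left(l + 6\right) \left(l + 1\right)}{3} = -8 + \frac{\left(6 + l\right) \left(1 + l\right)}{3} = -8 + \frac{\left(1 + l\right) \left(6 + l\right)}{3}$)
$O{\left(N \right)} = -19$ ($O{\left(N \right)} = -1 + 3 \left(-6 + \frac{\left(0^{2}\right)^{2}}{3} + \frac{7 \cdot 0^{2}}{3}\right) = -1 + 3 \left(-6 + \frac{0^{2}}{3} + \frac{7}{3} \cdot 0\right) = -1 + 3 \left(-6 + \frac{1}{3} \cdot 0 + 0\right) = -1 + 3 \left(-6 + 0 + 0\right) = -1 + 3 \left(-6\right) = -1 - 18 = -19$)
$- 47 \left(O{\left(3 \right)} + 18\right) = - 47 \left(-19 + 18\right) = \left(-47\right) \left(-1\right) = 47$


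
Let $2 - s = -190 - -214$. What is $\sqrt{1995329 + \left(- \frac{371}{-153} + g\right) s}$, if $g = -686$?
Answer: $\frac{\sqrt{5228966267}}{51} \approx 1417.9$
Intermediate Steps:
$s = -22$ ($s = 2 - \left(-190 - -214\right) = 2 - \left(-190 + 214\right) = 2 - 24 = -22$)
$\sqrt{1995329 + \left(- \frac{371}{-153} + g\right) s} = \sqrt{1995329 + \left(- \frac{371}{-153} - 686\right) \left(-22\right)} = \sqrt{1995329 + \left(\left(-371\right) \left(- \frac{1}{153}\right) - 686\right) \left(-22\right)} = \sqrt{1995329 + \left(\frac{371}{153} - 686\right) \left(-22\right)} = \sqrt{1995329 - - \frac{2300914}{153}} = \sqrt{1995329 + \frac{2300914}{153}} = \sqrt{\frac{307586251}{153}} = \frac{\sqrt{5228966267}}{51}$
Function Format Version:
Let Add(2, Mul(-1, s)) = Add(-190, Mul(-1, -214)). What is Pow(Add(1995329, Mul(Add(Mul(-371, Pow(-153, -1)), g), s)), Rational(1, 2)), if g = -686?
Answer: Mul(Rational(1, 51), Pow(5228966267, Rational(1, 2))) ≈ 1417.9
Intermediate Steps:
s = -22 (s = Add(2, Mul(-1, Add(-190, Mul(-1, -214)))) = Add(2, Mul(-1, Add(-190, 214))) = Add(2, Mul(-1, 24)) = Add(2, -24) = -22)
Pow(Add(1995329, Mul(Add(Mul(-371, Pow(-153, -1)), g), s)), Rational(1, 2)) = Pow(Add(1995329, Mul(Add(Mul(-371, Pow(-153, -1)), -686), -22)), Rational(1, 2)) = Pow(Add(1995329, Mul(Add(Mul(-371, Rational(-1, 153)), -686), -22)), Rational(1, 2)) = Pow(Add(1995329, Mul(Add(Rational(371, 153), -686), -22)), Rational(1, 2)) = Pow(Add(1995329, Mul(Rational(-104587, 153), -22)), Rational(1, 2)) = Pow(Add(1995329, Rational(2300914, 153)), Rational(1, 2)) = Pow(Rational(307586251, 153), Rational(1, 2)) = Mul(Rational(1, 51), Pow(5228966267, Rational(1, 2)))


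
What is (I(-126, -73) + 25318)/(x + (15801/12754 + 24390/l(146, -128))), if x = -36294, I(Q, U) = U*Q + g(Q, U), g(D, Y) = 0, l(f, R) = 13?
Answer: -5722821832/5706342315 ≈ -1.0029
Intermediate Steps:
I(Q, U) = Q*U (I(Q, U) = U*Q + 0 = Q*U + 0 = Q*U)
(I(-126, -73) + 25318)/(x + (15801/12754 + 24390/l(146, -128))) = (-126*(-73) + 25318)/(-36294 + (15801/12754 + 24390/13)) = (9198 + 25318)/(-36294 + (15801*(1/12754) + 24390*(1/13))) = 34516/(-36294 + (15801/12754 + 24390/13)) = 34516/(-36294 + 311275473/165802) = 34516/(-5706342315/165802) = 34516*(-165802/5706342315) = -5722821832/5706342315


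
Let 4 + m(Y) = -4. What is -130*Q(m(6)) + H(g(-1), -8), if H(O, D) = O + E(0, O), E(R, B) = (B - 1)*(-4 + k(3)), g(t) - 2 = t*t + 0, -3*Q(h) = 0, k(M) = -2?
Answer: -9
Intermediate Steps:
m(Y) = -8 (m(Y) = -4 - 4 = -8)
Q(h) = 0 (Q(h) = -⅓*0 = 0)
g(t) = 2 + t² (g(t) = 2 + (t*t + 0) = 2 + (t² + 0) = 2 + t²)
E(R, B) = 6 - 6*B (E(R, B) = (B - 1)*(-4 - 2) = (-1 + B)*(-6) = 6 - 6*B)
H(O, D) = 6 - 5*O (H(O, D) = O + (6 - 6*O) = 6 - 5*O)
-130*Q(m(6)) + H(g(-1), -8) = -130*0 + (6 - 5*(2 + (-1)²)) = 0 + (6 - 5*(2 + 1)) = 0 + (6 - 5*3) = 0 + (6 - 15) = 0 - 9 = -9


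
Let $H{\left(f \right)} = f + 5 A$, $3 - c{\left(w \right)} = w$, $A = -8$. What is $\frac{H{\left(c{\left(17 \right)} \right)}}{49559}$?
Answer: $- \frac{54}{49559} \approx -0.0010896$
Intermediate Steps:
$c{\left(w \right)} = 3 - w$
$H{\left(f \right)} = -40 + f$ ($H{\left(f \right)} = f + 5 \left(-8\right) = f - 40 = -40 + f$)
$\frac{H{\left(c{\left(17 \right)} \right)}}{49559} = \frac{-40 + \left(3 - 17\right)}{49559} = \left(-40 + \left(3 - 17\right)\right) \frac{1}{49559} = \left(-40 - 14\right) \frac{1}{49559} = \left(-54\right) \frac{1}{49559} = - \frac{54}{49559}$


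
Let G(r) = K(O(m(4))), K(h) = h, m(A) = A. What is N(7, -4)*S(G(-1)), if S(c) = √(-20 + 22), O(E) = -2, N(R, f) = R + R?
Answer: 14*√2 ≈ 19.799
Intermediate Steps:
N(R, f) = 2*R
G(r) = -2
S(c) = √2
N(7, -4)*S(G(-1)) = (2*7)*√2 = 14*√2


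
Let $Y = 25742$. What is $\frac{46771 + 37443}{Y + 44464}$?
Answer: $\frac{42107}{35103} \approx 1.1995$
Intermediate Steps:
$\frac{46771 + 37443}{Y + 44464} = \frac{46771 + 37443}{25742 + 44464} = \frac{84214}{70206} = 84214 \cdot \frac{1}{70206} = \frac{42107}{35103}$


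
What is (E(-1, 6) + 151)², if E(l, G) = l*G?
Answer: 21025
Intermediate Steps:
E(l, G) = G*l
(E(-1, 6) + 151)² = (6*(-1) + 151)² = (-6 + 151)² = 145² = 21025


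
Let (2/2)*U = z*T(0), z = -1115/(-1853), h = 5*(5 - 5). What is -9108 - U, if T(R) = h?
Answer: -9108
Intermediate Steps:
h = 0 (h = 5*0 = 0)
T(R) = 0
z = 1115/1853 (z = -1115*(-1/1853) = 1115/1853 ≈ 0.60173)
U = 0 (U = (1115/1853)*0 = 0)
-9108 - U = -9108 - 1*0 = -9108 + 0 = -9108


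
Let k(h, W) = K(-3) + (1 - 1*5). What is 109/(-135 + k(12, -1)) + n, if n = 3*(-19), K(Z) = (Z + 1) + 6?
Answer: -7804/135 ≈ -57.807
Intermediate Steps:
K(Z) = 7 + Z (K(Z) = (1 + Z) + 6 = 7 + Z)
k(h, W) = 0 (k(h, W) = (7 - 3) + (1 - 1*5) = 4 + (1 - 5) = 4 - 4 = 0)
n = -57
109/(-135 + k(12, -1)) + n = 109/(-135 + 0) - 57 = 109/(-135) - 57 = 109*(-1/135) - 57 = -109/135 - 57 = -7804/135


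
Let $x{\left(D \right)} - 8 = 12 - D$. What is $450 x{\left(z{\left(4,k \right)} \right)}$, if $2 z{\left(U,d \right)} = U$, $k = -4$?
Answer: $8100$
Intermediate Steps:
$z{\left(U,d \right)} = \frac{U}{2}$
$x{\left(D \right)} = 20 - D$ ($x{\left(D \right)} = 8 - \left(-12 + D\right) = 20 - D$)
$450 x{\left(z{\left(4,k \right)} \right)} = 450 \left(20 - \frac{1}{2} \cdot 4\right) = 450 \left(20 - 2\right) = 450 \cdot 18 = 8100$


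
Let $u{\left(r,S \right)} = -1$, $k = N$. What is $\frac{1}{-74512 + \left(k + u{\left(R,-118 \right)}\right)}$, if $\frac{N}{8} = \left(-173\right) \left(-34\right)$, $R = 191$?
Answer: $- \frac{1}{27457} \approx -3.6421 \cdot 10^{-5}$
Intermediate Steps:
$N = 47056$ ($N = 8 \left(\left(-173\right) \left(-34\right)\right) = 8 \cdot 5882 = 47056$)
$k = 47056$
$\frac{1}{-74512 + \left(k + u{\left(R,-118 \right)}\right)} = \frac{1}{-74512 + \left(47056 - 1\right)} = \frac{1}{-74512 + 47055} = \frac{1}{-27457} = - \frac{1}{27457}$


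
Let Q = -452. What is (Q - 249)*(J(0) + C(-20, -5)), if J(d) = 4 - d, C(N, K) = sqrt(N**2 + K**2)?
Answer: -2804 - 3505*sqrt(17) ≈ -17256.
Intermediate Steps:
C(N, K) = sqrt(K**2 + N**2)
(Q - 249)*(J(0) + C(-20, -5)) = (-452 - 249)*((4 - 1*0) + sqrt((-5)**2 + (-20)**2)) = -701*((4 + 0) + sqrt(25 + 400)) = -701*(4 + sqrt(425)) = -701*(4 + 5*sqrt(17)) = -2804 - 3505*sqrt(17)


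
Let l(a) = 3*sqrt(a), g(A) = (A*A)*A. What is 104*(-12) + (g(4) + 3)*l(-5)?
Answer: -1248 + 201*I*sqrt(5) ≈ -1248.0 + 449.45*I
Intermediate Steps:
g(A) = A**3 (g(A) = A**2*A = A**3)
104*(-12) + (g(4) + 3)*l(-5) = 104*(-12) + (4**3 + 3)*(3*sqrt(-5)) = -1248 + (64 + 3)*(3*(I*sqrt(5))) = -1248 + 67*(3*I*sqrt(5)) = -1248 + 201*I*sqrt(5)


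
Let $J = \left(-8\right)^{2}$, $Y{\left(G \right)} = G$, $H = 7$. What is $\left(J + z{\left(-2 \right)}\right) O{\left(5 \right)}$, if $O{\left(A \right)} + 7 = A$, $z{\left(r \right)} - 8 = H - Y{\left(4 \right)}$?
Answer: $-150$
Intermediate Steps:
$z{\left(r \right)} = 11$ ($z{\left(r \right)} = 8 + \left(7 - 4\right) = 8 + 3 = 11$)
$J = 64$
$O{\left(A \right)} = -7 + A$
$\left(J + z{\left(-2 \right)}\right) O{\left(5 \right)} = \left(64 + 11\right) \left(-7 + 5\right) = 75 \left(-2\right) = -150$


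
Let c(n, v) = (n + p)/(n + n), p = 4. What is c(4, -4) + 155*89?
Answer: 13796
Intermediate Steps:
c(n, v) = (4 + n)/(2*n) (c(n, v) = (n + 4)/(n + n) = (4 + n)/((2*n)) = (4 + n)*(1/(2*n)) = (4 + n)/(2*n))
c(4, -4) + 155*89 = (½)*(4 + 4)/4 + 155*89 = (½)*(¼)*8 + 13795 = 1 + 13795 = 13796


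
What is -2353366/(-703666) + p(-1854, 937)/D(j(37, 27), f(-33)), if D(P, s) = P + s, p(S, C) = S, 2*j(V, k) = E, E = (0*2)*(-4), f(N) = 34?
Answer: -306145580/5981161 ≈ -51.185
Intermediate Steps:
E = 0 (E = 0*(-4) = 0)
j(V, k) = 0 (j(V, k) = (1/2)*0 = 0)
-2353366/(-703666) + p(-1854, 937)/D(j(37, 27), f(-33)) = -2353366/(-703666) - 1854/(0 + 34) = -2353366*(-1/703666) - 1854/34 = 1176683/351833 - 1854*1/34 = 1176683/351833 - 927/17 = -306145580/5981161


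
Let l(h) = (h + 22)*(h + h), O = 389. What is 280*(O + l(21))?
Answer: 614600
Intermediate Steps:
l(h) = 2*h*(22 + h) (l(h) = (22 + h)*(2*h) = 2*h*(22 + h))
280*(O + l(21)) = 280*(389 + 2*21*(22 + 21)) = 280*(389 + 2*21*43) = 280*(389 + 1806) = 280*2195 = 614600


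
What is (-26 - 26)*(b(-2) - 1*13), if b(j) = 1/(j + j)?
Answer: 689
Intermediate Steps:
b(j) = 1/(2*j)
(-26 - 26)*(b(-2) - 1*13) = (-26 - 26)*((½)/(-2) - 1*13) = -52*((½)*(-½) - 13) = -52*(-¼ - 13) = -52*(-53/4) = 689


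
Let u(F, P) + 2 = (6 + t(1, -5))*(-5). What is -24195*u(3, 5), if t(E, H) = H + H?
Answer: -435510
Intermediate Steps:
t(E, H) = 2*H
u(F, P) = 18 (u(F, P) = -2 + (6 + 2*(-5))*(-5) = -2 + (6 - 10)*(-5) = -2 - 4*(-5) = -2 + 20 = 18)
-24195*u(3, 5) = -24195*18 = -435510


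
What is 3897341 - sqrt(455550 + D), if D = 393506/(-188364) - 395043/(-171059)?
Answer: 3897341 - sqrt(2413058529503902220387238)/2301525534 ≈ 3.8967e+6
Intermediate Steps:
D = 3549568399/16110678738 (D = 393506*(-1/188364) - 395043*(-1/171059) = -196753/94182 + 395043/171059 = 3549568399/16110678738 ≈ 0.22032)
3897341 - sqrt(455550 + D) = 3897341 - sqrt(455550 + 3549568399/16110678738) = 3897341 - sqrt(7339223248664299/16110678738) = 3897341 - sqrt(2413058529503902220387238)/2301525534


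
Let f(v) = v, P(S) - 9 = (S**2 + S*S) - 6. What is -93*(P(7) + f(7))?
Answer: -10044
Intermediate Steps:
P(S) = 3 + 2*S**2 (P(S) = 9 + ((S**2 + S*S) - 6) = 9 + ((S**2 + S**2) - 6) = 9 + (2*S**2 - 6) = 9 + (-6 + 2*S**2) = 3 + 2*S**2)
-93*(P(7) + f(7)) = -93*((3 + 2*7**2) + 7) = -93*((3 + 2*49) + 7) = -93*((3 + 98) + 7) = -93*(101 + 7) = -93*108 = -10044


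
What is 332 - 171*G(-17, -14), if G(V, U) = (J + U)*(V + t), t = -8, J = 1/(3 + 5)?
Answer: -471869/8 ≈ -58984.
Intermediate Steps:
J = ⅛ (J = 1/8 = ⅛ ≈ 0.12500)
G(V, U) = (-8 + V)*(⅛ + U) (G(V, U) = (⅛ + U)*(V - 8) = (⅛ + U)*(-8 + V) = (-8 + V)*(⅛ + U))
332 - 171*G(-17, -14) = 332 - 171*(-1 - 8*(-14) + (⅛)*(-17) - 14*(-17)) = 332 - 171*(-1 + 112 - 17/8 + 238) = 332 - 171*2775/8 = 332 - 474525/8 = -471869/8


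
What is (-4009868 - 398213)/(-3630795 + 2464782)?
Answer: 4408081/1166013 ≈ 3.7805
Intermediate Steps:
(-4009868 - 398213)/(-3630795 + 2464782) = -4408081/(-1166013) = -4408081*(-1/1166013) = 4408081/1166013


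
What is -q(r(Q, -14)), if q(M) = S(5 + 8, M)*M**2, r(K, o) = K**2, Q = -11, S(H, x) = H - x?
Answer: 1581228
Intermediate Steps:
q(M) = M**2*(13 - M) (q(M) = ((5 + 8) - M)*M**2 = (13 - M)*M**2 = M**2*(13 - M))
-q(r(Q, -14)) = -((-11)**2)**2*(13 - 1*(-11)**2) = -121**2*(13 - 1*121) = -14641*(13 - 121) = -14641*(-108) = -1*(-1581228) = 1581228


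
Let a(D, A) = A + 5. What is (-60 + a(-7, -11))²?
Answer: 4356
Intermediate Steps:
a(D, A) = 5 + A
(-60 + a(-7, -11))² = (-60 + (5 - 11))² = (-60 - 6)² = (-66)² = 4356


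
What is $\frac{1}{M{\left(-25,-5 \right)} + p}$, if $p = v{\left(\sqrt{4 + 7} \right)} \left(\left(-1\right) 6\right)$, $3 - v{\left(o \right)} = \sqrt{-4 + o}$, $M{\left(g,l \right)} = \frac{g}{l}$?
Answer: $\frac{1}{-13 + 6 \sqrt{-4 + \sqrt{11}}} \approx -0.067148 - 0.02562 i$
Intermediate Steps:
$v{\left(o \right)} = 3 - \sqrt{-4 + o}$
$p = -18 + 6 \sqrt{-4 + \sqrt{11}}$ ($p = \left(3 - \sqrt{-4 + \sqrt{4 + 7}}\right) \left(\left(-1\right) 6\right) = \left(3 - \sqrt{-4 + \sqrt{11}}\right) \left(-6\right) = -18 + 6 \sqrt{-4 + \sqrt{11}} \approx -18.0 + 4.96 i$)
$\frac{1}{M{\left(-25,-5 \right)} + p} = \frac{1}{- \frac{25}{-5} - \left(18 - 6 i \sqrt{4 - \sqrt{11}}\right)} = \frac{1}{\left(-25\right) \left(- \frac{1}{5}\right) - \left(18 - 6 i \sqrt{4 - \sqrt{11}}\right)} = \frac{1}{5 - \left(18 - 6 i \sqrt{4 - \sqrt{11}}\right)} = \frac{1}{-13 + 6 i \sqrt{4 - \sqrt{11}}}$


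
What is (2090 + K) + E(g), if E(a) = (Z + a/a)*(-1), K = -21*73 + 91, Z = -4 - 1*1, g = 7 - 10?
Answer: 652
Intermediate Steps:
g = -3
Z = -5 (Z = -4 - 1 = -5)
K = -1442 (K = -1533 + 91 = -1442)
E(a) = 4 (E(a) = (-5 + a/a)*(-1) = (-5 + 1)*(-1) = -4*(-1) = 4)
(2090 + K) + E(g) = (2090 - 1442) + 4 = 648 + 4 = 652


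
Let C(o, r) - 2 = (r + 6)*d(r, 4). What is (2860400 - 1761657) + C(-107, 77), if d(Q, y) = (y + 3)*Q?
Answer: 1143482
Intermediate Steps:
d(Q, y) = Q*(3 + y) (d(Q, y) = (3 + y)*Q = Q*(3 + y))
C(o, r) = 2 + 7*r*(6 + r) (C(o, r) = 2 + (r + 6)*(r*(3 + 4)) = 2 + (6 + r)*(r*7) = 2 + (6 + r)*(7*r) = 2 + 7*r*(6 + r))
(2860400 - 1761657) + C(-107, 77) = (2860400 - 1761657) + (2 + 7*77² + 42*77) = 1098743 + (2 + 7*5929 + 3234) = 1098743 + (2 + 41503 + 3234) = 1098743 + 44739 = 1143482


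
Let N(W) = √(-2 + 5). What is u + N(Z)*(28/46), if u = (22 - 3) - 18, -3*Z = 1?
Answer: 1 + 14*√3/23 ≈ 2.0543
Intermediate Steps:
Z = -⅓ (Z = -⅓*1 = -⅓ ≈ -0.33333)
u = 1 (u = 19 - 18 = 1)
N(W) = √3
u + N(Z)*(28/46) = 1 + √3*(28/46) = 1 + √3*(28*(1/46)) = 1 + √3*(14/23) = 1 + 14*√3/23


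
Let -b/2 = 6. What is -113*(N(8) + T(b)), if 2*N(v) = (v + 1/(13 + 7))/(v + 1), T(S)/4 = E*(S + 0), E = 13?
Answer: 25366127/360 ≈ 70462.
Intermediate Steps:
b = -12 (b = -2*6 = -12)
T(S) = 52*S (T(S) = 4*(13*(S + 0)) = 4*(13*S) = 52*S)
N(v) = (1/20 + v)/(2*(1 + v)) (N(v) = ((v + 1/(13 + 7))/(v + 1))/2 = ((v + 1/20)/(1 + v))/2 = ((1/20 + v)/(1 + v))/2 = (1/20 + v)/(2*(1 + v)))
-113*(N(8) + T(b)) = -113*((1 + 20*8)/(40*(1 + 8)) + 52*(-12)) = -113*((1/40)*(1 + 160)/9 - 624) = -113*((1/40)*(1/9)*161 - 624) = -113*(161/360 - 624) = -113*(-224479/360) = 25366127/360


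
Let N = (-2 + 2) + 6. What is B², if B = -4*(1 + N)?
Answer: 784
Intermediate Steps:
N = 6 (N = 0 + 6 = 6)
B = -28 (B = -4*(1 + 6) = -4*7 = -28)
B² = (-28)² = 784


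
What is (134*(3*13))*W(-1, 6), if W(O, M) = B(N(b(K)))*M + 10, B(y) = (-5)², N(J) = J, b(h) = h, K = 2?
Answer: 836160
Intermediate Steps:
B(y) = 25
W(O, M) = 10 + 25*M (W(O, M) = 25*M + 10 = 10 + 25*M)
(134*(3*13))*W(-1, 6) = (134*(3*13))*(10 + 25*6) = (134*39)*(10 + 150) = 5226*160 = 836160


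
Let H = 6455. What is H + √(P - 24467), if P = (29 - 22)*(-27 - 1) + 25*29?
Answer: 6455 + I*√23938 ≈ 6455.0 + 154.72*I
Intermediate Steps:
P = 529 (P = 7*(-28) + 725 = -196 + 725 = 529)
H + √(P - 24467) = 6455 + √(529 - 24467) = 6455 + √(-23938) = 6455 + I*√23938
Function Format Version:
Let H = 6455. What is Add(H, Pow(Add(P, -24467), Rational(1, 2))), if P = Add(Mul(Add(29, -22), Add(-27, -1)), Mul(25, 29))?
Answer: Add(6455, Mul(I, Pow(23938, Rational(1, 2)))) ≈ Add(6455.0, Mul(154.72, I))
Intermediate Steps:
P = 529 (P = Add(Mul(7, -28), 725) = Add(-196, 725) = 529)
Add(H, Pow(Add(P, -24467), Rational(1, 2))) = Add(6455, Pow(Add(529, -24467), Rational(1, 2))) = Add(6455, Pow(-23938, Rational(1, 2))) = Add(6455, Mul(I, Pow(23938, Rational(1, 2))))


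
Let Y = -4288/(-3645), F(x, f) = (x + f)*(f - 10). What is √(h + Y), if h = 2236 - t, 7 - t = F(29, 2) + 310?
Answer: √41774915/135 ≈ 47.877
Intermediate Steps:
F(x, f) = (-10 + f)*(f + x) (F(x, f) = (f + x)*(-10 + f) = (-10 + f)*(f + x))
t = -55 (t = 7 - ((2² - 10*2 - 10*29 + 2*29) + 310) = 7 - ((4 - 20 - 290 + 58) + 310) = 7 - (-248 + 310) = 7 - 1*62 = 7 - 62 = -55)
Y = 4288/3645 (Y = -4288*(-1/3645) = 4288/3645 ≈ 1.1764)
h = 2291 (h = 2236 - 1*(-55) = 2236 + 55 = 2291)
√(h + Y) = √(2291 + 4288/3645) = √(8354983/3645) = √41774915/135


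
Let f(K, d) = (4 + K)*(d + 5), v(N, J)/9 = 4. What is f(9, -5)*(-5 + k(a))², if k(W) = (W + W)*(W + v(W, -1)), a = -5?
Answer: 0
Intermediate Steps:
v(N, J) = 36 (v(N, J) = 9*4 = 36)
k(W) = 2*W*(36 + W) (k(W) = (W + W)*(W + 36) = (2*W)*(36 + W) = 2*W*(36 + W))
f(K, d) = (4 + K)*(5 + d)
f(9, -5)*(-5 + k(a))² = (20 + 4*(-5) + 5*9 + 9*(-5))*(-5 + 2*(-5)*(36 - 5))² = (20 - 20 + 45 - 45)*(-5 + 2*(-5)*31)² = 0*(-5 - 310)² = 0*(-315)² = 0*99225 = 0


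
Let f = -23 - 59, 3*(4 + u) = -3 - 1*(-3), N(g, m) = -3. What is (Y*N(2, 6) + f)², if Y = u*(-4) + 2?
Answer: 18496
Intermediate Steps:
u = -4 (u = -4 + (-3 - 1*(-3))/3 = -4 + (-3 + 3)/3 = -4 + (⅓)*0 = -4 + 0 = -4)
Y = 18 (Y = -4*(-4) + 2 = 16 + 2 = 18)
f = -82
(Y*N(2, 6) + f)² = (18*(-3) - 82)² = (-54 - 82)² = (-136)² = 18496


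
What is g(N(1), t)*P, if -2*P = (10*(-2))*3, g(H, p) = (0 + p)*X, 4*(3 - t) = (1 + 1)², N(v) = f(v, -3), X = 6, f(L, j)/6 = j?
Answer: 360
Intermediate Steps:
f(L, j) = 6*j
N(v) = -18 (N(v) = 6*(-3) = -18)
t = 2 (t = 3 - (1 + 1)²/4 = 3 - ¼*2² = 3 - ¼*4 = 3 - 1 = 2)
g(H, p) = 6*p (g(H, p) = (0 + p)*6 = p*6 = 6*p)
P = 30 (P = -10*(-2)*3/2 = -(-10)*3 = -½*(-60) = 30)
g(N(1), t)*P = (6*2)*30 = 12*30 = 360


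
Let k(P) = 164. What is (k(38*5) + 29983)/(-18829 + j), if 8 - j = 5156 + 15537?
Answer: -30147/39514 ≈ -0.76295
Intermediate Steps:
j = -20685 (j = 8 - (5156 + 15537) = 8 - 1*20693 = 8 - 20693 = -20685)
(k(38*5) + 29983)/(-18829 + j) = (164 + 29983)/(-18829 - 20685) = 30147/(-39514) = 30147*(-1/39514) = -30147/39514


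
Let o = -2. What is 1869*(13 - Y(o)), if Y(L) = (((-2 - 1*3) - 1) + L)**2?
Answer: -95319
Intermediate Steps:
Y(L) = (-6 + L)**2 (Y(L) = (((-2 - 3) - 1) + L)**2 = ((-5 - 1) + L)**2 = (-6 + L)**2)
1869*(13 - Y(o)) = 1869*(13 - (-6 - 2)**2) = 1869*(13 - 1*(-8)**2) = 1869*(13 - 1*64) = 1869*(13 - 64) = 1869*(-51) = -95319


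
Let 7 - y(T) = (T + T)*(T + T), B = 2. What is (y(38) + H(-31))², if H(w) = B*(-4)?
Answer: 33373729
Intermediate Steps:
H(w) = -8 (H(w) = 2*(-4) = -8)
y(T) = 7 - 4*T² (y(T) = 7 - (T + T)*(T + T) = 7 - 2*T*2*T = 7 - 4*T²)
(y(38) + H(-31))² = ((7 - 4*38²) - 8)² = ((7 - 4*1444) - 8)² = ((7 - 5776) - 8)² = (-5769 - 8)² = (-5777)² = 33373729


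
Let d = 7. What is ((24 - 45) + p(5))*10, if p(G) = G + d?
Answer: -90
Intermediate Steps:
p(G) = 7 + G (p(G) = G + 7 = 7 + G)
((24 - 45) + p(5))*10 = ((24 - 45) + (7 + 5))*10 = (-21 + 12)*10 = -9*10 = -90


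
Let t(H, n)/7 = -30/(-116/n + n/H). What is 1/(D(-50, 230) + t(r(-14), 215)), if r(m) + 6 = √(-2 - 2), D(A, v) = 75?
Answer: 158092803/12778230925 + 2226196*I/7666938555 ≈ 0.012372 + 0.00029036*I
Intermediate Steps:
r(m) = -6 + 2*I (r(m) = -6 + √(-2 - 2) = -6 + √(-4) = -6 + 2*I)
t(H, n) = -210/(-116/n + n/H) (t(H, n) = 7*(-30/(-116/n + n/H)) = -210/(-116/n + n/H))
1/(D(-50, 230) + t(r(-14), 215)) = 1/(75 + 210*(-6 + 2*I)*215/(-1*215² + 116*(-6 + 2*I))) = 1/(75 + 210*(-6 + 2*I)*215/(-1*46225 + (-696 + 232*I))) = 1/(75 + 210*(-6 + 2*I)*215/(-46225 + (-696 + 232*I))) = 1/(75 + 210*(-6 + 2*I)*215/(-46921 + 232*I)) = 1/(75 + 210*(-6 + 2*I)*215*((-46921 - 232*I)/2201634065)) = 1/(75 + 9030*(-46921 - 232*I)*(-6 + 2*I)/440326813)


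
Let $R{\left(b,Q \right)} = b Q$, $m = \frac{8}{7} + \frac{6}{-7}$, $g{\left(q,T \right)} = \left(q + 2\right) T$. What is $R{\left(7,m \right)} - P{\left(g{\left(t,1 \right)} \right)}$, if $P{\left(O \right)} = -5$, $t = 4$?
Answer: $7$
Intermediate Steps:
$g{\left(q,T \right)} = T \left(2 + q\right)$ ($g{\left(q,T \right)} = \left(2 + q\right) T = T \left(2 + q\right)$)
$m = \frac{2}{7}$ ($m = 8 \cdot \frac{1}{7} + 6 \left(- \frac{1}{7}\right) = \frac{8}{7} - \frac{6}{7} = \frac{2}{7} \approx 0.28571$)
$R{\left(b,Q \right)} = Q b$
$R{\left(7,m \right)} - P{\left(g{\left(t,1 \right)} \right)} = \frac{2}{7} \cdot 7 - -5 = 2 + 5 = 7$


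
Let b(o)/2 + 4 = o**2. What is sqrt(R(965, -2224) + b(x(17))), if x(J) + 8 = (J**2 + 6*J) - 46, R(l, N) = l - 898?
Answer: sqrt(227197) ≈ 476.65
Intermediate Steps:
R(l, N) = -898 + l
x(J) = -54 + J**2 + 6*J (x(J) = -8 + ((J**2 + 6*J) - 46) = -8 + (-46 + J**2 + 6*J) = -54 + J**2 + 6*J)
b(o) = -8 + 2*o**2
sqrt(R(965, -2224) + b(x(17))) = sqrt((-898 + 965) + (-8 + 2*(-54 + 17**2 + 6*17)**2)) = sqrt(67 + (-8 + 2*(-54 + 289 + 102)**2)) = sqrt(67 + (-8 + 2*337**2)) = sqrt(67 + (-8 + 2*113569)) = sqrt(67 + (-8 + 227138)) = sqrt(67 + 227130) = sqrt(227197)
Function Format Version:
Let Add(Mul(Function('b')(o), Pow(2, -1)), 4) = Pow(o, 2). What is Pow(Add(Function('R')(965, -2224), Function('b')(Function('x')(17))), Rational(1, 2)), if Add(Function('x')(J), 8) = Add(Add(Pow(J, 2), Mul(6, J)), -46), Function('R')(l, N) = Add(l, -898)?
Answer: Pow(227197, Rational(1, 2)) ≈ 476.65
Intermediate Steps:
Function('R')(l, N) = Add(-898, l)
Function('x')(J) = Add(-54, Pow(J, 2), Mul(6, J)) (Function('x')(J) = Add(-8, Add(Add(Pow(J, 2), Mul(6, J)), -46)) = Add(-8, Add(-46, Pow(J, 2), Mul(6, J))) = Add(-54, Pow(J, 2), Mul(6, J)))
Function('b')(o) = Add(-8, Mul(2, Pow(o, 2)))
Pow(Add(Function('R')(965, -2224), Function('b')(Function('x')(17))), Rational(1, 2)) = Pow(Add(Add(-898, 965), Add(-8, Mul(2, Pow(Add(-54, Pow(17, 2), Mul(6, 17)), 2)))), Rational(1, 2)) = Pow(Add(67, Add(-8, Mul(2, Pow(Add(-54, 289, 102), 2)))), Rational(1, 2)) = Pow(Add(67, Add(-8, Mul(2, Pow(337, 2)))), Rational(1, 2)) = Pow(Add(67, Add(-8, Mul(2, 113569))), Rational(1, 2)) = Pow(Add(67, Add(-8, 227138)), Rational(1, 2)) = Pow(Add(67, 227130), Rational(1, 2)) = Pow(227197, Rational(1, 2))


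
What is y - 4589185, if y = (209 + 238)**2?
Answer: -4389376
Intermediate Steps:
y = 199809 (y = 447**2 = 199809)
y - 4589185 = 199809 - 4589185 = -4389376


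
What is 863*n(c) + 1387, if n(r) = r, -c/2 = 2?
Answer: -2065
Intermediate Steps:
c = -4 (c = -2*2 = -4)
863*n(c) + 1387 = 863*(-4) + 1387 = -3452 + 1387 = -2065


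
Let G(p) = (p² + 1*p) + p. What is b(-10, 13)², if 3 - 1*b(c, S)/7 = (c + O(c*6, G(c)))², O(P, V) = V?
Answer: 1175049841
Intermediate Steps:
G(p) = p² + 2*p (G(p) = (p² + p) + p = (p + p²) + p = p² + 2*p)
b(c, S) = 21 - 7*(c + c*(2 + c))²
b(-10, 13)² = (21 - 7*(-10)²*(3 - 10)²)² = (21 - 7*100*(-7)²)² = (21 - 7*100*49)² = (21 - 34300)² = (-34279)² = 1175049841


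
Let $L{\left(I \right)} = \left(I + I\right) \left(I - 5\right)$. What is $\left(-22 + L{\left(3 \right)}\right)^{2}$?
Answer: $1156$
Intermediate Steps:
$L{\left(I \right)} = 2 I \left(-5 + I\right)$
$\left(-22 + L{\left(3 \right)}\right)^{2} = \left(-22 + 2 \cdot 3 \left(-5 + 3\right)\right)^{2} = \left(-22 + 2 \cdot 3 \left(-2\right)\right)^{2} = \left(-22 - 12\right)^{2} = \left(-34\right)^{2} = 1156$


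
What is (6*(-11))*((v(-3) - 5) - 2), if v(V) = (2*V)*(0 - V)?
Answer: 1650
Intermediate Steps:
v(V) = -2*V² (v(V) = (2*V)*(-V) = -2*V²)
(6*(-11))*((v(-3) - 5) - 2) = (6*(-11))*((-2*(-3)² - 5) - 2) = -66*((-2*9 - 5) - 2) = -66*((-18 - 5) - 2) = -66*(-23 - 2) = -66*(-25) = 1650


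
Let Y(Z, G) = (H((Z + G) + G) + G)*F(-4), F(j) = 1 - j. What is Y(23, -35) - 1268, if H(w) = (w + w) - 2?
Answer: -1923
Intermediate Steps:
H(w) = -2 + 2*w (H(w) = 2*w - 2 = -2 + 2*w)
Y(Z, G) = -10 + 10*Z + 25*G (Y(Z, G) = ((-2 + 2*((Z + G) + G)) + G)*(1 - 1*(-4)) = ((-2 + 2*((G + Z) + G)) + G)*(1 + 4) = ((-2 + 2*(Z + 2*G)) + G)*5 = ((-2 + (2*Z + 4*G)) + G)*5 = ((-2 + 2*Z + 4*G) + G)*5 = (-2 + 2*Z + 5*G)*5 = -10 + 10*Z + 25*G)
Y(23, -35) - 1268 = (-10 + 10*23 + 25*(-35)) - 1268 = (-10 + 230 - 875) - 1268 = -655 - 1268 = -1923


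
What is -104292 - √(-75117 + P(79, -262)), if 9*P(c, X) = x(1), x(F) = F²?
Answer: -104292 - 2*I*√169013/3 ≈ -1.0429e+5 - 274.07*I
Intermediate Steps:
P(c, X) = ⅑ (P(c, X) = (⅑)*1² = (⅑)*1 = ⅑)
-104292 - √(-75117 + P(79, -262)) = -104292 - √(-75117 + ⅑) = -104292 - √(-676052/9) = -104292 - 2*I*√169013/3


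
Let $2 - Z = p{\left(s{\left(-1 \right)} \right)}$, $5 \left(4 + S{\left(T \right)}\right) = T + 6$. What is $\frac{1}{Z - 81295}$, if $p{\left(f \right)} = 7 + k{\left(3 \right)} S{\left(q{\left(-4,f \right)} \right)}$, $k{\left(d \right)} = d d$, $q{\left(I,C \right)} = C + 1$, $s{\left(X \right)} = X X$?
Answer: $- \frac{5}{406392} \approx -1.2303 \cdot 10^{-5}$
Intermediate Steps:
$s{\left(X \right)} = X^{2}$
$q{\left(I,C \right)} = 1 + C$
$k{\left(d \right)} = d^{2}$
$S{\left(T \right)} = - \frac{14}{5} + \frac{T}{5}$ ($S{\left(T \right)} = -4 + \frac{T + 6}{5} = -4 + \frac{6 + T}{5} = -4 + \left(\frac{6}{5} + \frac{T}{5}\right) = - \frac{14}{5} + \frac{T}{5}$)
$p{\left(f \right)} = - \frac{82}{5} + \frac{9 f}{5}$ ($p{\left(f \right)} = 7 + 3^{2} \left(- \frac{14}{5} + \frac{1 + f}{5}\right) = 7 + 9 \left(- \frac{14}{5} + \left(\frac{1}{5} + \frac{f}{5}\right)\right) = 7 + 9 \left(- \frac{13}{5} + \frac{f}{5}\right) = 7 + \left(- \frac{117}{5} + \frac{9 f}{5}\right) = - \frac{82}{5} + \frac{9 f}{5}$)
$Z = \frac{83}{5}$ ($Z = 2 - \left(- \frac{82}{5} + \frac{9 \left(-1\right)^{2}}{5}\right) = 2 - \left(- \frac{82}{5} + \frac{9}{5} \cdot 1\right) = 2 - \left(- \frac{82}{5} + \frac{9}{5}\right) = 2 - - \frac{73}{5} = 2 + \frac{73}{5} = \frac{83}{5} \approx 16.6$)
$\frac{1}{Z - 81295} = \frac{1}{\frac{83}{5} - 81295} = \frac{1}{- \frac{406392}{5}} = - \frac{5}{406392}$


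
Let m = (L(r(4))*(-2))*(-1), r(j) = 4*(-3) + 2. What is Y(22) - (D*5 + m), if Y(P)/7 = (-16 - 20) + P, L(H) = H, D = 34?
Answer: -248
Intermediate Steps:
r(j) = -10 (r(j) = -12 + 2 = -10)
Y(P) = -252 + 7*P (Y(P) = 7*((-16 - 20) + P) = 7*(-36 + P) = -252 + 7*P)
m = -20 (m = -10*(-2)*(-1) = 20*(-1) = -20)
Y(22) - (D*5 + m) = (-252 + 7*22) - (34*5 - 20) = (-252 + 154) - (170 - 20) = -98 - 1*150 = -98 - 150 = -248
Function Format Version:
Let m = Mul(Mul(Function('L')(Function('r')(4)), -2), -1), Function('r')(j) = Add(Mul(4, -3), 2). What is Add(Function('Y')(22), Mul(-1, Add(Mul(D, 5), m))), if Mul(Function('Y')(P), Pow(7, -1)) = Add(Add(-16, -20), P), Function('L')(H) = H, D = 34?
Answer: -248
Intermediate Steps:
Function('r')(j) = -10 (Function('r')(j) = Add(-12, 2) = -10)
Function('Y')(P) = Add(-252, Mul(7, P)) (Function('Y')(P) = Mul(7, Add(Add(-16, -20), P)) = Mul(7, Add(-36, P)) = Add(-252, Mul(7, P)))
m = -20 (m = Mul(Mul(-10, -2), -1) = Mul(20, -1) = -20)
Add(Function('Y')(22), Mul(-1, Add(Mul(D, 5), m))) = Add(Add(-252, Mul(7, 22)), Mul(-1, Add(Mul(34, 5), -20))) = Add(Add(-252, 154), Mul(-1, Add(170, -20))) = Add(-98, Mul(-1, 150)) = Add(-98, -150) = -248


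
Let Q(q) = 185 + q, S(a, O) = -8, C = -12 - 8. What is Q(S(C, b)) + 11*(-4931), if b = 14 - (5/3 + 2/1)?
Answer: -54064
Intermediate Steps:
b = 31/3 (b = 14 - (5*(⅓) + 2*1) = 14 - (5/3 + 2) = 14 - 1*11/3 = 14 - 11/3 = 31/3 ≈ 10.333)
C = -20
Q(S(C, b)) + 11*(-4931) = (185 - 8) + 11*(-4931) = 177 - 54241 = -54064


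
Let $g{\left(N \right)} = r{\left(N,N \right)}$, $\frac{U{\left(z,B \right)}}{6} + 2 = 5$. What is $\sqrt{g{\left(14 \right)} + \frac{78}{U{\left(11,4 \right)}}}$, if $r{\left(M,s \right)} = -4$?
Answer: $\frac{\sqrt{3}}{3} \approx 0.57735$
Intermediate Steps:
$U{\left(z,B \right)} = 18$ ($U{\left(z,B \right)} = -12 + 6 \cdot 5 = -12 + 30 = 18$)
$g{\left(N \right)} = -4$
$\sqrt{g{\left(14 \right)} + \frac{78}{U{\left(11,4 \right)}}} = \sqrt{-4 + \frac{78}{18}} = \sqrt{-4 + 78 \cdot \frac{1}{18}} = \sqrt{-4 + \frac{13}{3}} = \sqrt{\frac{1}{3}} = \frac{\sqrt{3}}{3}$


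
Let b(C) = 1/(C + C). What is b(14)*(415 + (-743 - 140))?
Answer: -117/7 ≈ -16.714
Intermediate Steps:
b(C) = 1/(2*C)
b(14)*(415 + (-743 - 140)) = ((1/2)/14)*(415 + (-743 - 140)) = ((1/2)*(1/14))*(415 - 883) = (1/28)*(-468) = -117/7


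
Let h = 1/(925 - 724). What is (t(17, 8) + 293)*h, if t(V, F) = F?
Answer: 301/201 ≈ 1.4975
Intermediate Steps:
h = 1/201 ≈ 0.0049751
(t(17, 8) + 293)*h = (8 + 293)*(1/201) = 301*(1/201) = 301/201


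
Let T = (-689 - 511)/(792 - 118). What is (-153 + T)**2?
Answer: 2720769921/113569 ≈ 23957.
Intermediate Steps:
T = -600/337 (T = -1200/674 = -1200*1/674 = -600/337 ≈ -1.7804)
(-153 + T)**2 = (-153 - 600/337)**2 = (-52161/337)**2 = 2720769921/113569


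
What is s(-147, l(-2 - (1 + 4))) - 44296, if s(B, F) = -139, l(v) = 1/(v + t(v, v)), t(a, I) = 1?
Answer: -44435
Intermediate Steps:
l(v) = 1/(1 + v) (l(v) = 1/(v + 1) = 1/(1 + v))
s(-147, l(-2 - (1 + 4))) - 44296 = -139 - 44296 = -44435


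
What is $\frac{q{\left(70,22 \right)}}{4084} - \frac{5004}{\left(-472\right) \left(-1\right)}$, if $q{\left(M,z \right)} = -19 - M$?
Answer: $- \frac{2559793}{240956} \approx -10.623$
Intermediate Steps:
$\frac{q{\left(70,22 \right)}}{4084} - \frac{5004}{\left(-472\right) \left(-1\right)} = \frac{-19 - 70}{4084} - \frac{5004}{\left(-472\right) \left(-1\right)} = \left(-19 - 70\right) \frac{1}{4084} - \frac{5004}{472} = \left(-89\right) \frac{1}{4084} - \frac{1251}{118} = - \frac{89}{4084} - \frac{1251}{118} = - \frac{2559793}{240956}$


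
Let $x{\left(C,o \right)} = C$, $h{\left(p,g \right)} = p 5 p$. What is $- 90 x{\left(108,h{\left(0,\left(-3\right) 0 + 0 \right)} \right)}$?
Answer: $-9720$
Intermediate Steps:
$h{\left(p,g \right)} = 5 p^{2}$ ($h{\left(p,g \right)} = 5 p p = 5 p^{2}$)
$- 90 x{\left(108,h{\left(0,\left(-3\right) 0 + 0 \right)} \right)} = \left(-90\right) 108 = -9720$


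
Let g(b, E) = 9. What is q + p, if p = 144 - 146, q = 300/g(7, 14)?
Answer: 94/3 ≈ 31.333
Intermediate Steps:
q = 100/3 (q = 300/9 = 300*(⅑) = 100/3 ≈ 33.333)
p = -2
q + p = 100/3 - 2 = 94/3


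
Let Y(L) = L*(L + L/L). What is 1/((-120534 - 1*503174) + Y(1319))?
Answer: 1/1117372 ≈ 8.9496e-7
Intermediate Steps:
Y(L) = L*(1 + L) (Y(L) = L*(L + 1) = L*(1 + L))
1/((-120534 - 1*503174) + Y(1319)) = 1/((-120534 - 1*503174) + 1319*(1 + 1319)) = 1/((-120534 - 503174) + 1319*1320) = 1/(-623708 + 1741080) = 1/1117372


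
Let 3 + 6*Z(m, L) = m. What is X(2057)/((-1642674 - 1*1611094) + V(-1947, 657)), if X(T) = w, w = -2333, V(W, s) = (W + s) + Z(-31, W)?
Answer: 6999/9765191 ≈ 0.00071673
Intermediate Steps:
Z(m, L) = -½ + m/6
V(W, s) = -17/3 + W + s (V(W, s) = (W + s) + (-½ + (⅙)*(-31)) = (W + s) + (-½ - 31/6) = (W + s) - 17/3 = -17/3 + W + s)
X(T) = -2333
X(2057)/((-1642674 - 1*1611094) + V(-1947, 657)) = -2333/((-1642674 - 1*1611094) + (-17/3 - 1947 + 657)) = -2333/((-1642674 - 1611094) - 3887/3) = -2333/(-3253768 - 3887/3) = -2333/(-9765191/3) = -2333*(-3/9765191) = 6999/9765191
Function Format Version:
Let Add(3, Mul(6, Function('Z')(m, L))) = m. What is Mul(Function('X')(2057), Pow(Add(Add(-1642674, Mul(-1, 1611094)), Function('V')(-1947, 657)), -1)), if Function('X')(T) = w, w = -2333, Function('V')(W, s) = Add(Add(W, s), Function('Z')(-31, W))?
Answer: Rational(6999, 9765191) ≈ 0.00071673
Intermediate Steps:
Function('Z')(m, L) = Add(Rational(-1, 2), Mul(Rational(1, 6), m))
Function('V')(W, s) = Add(Rational(-17, 3), W, s) (Function('V')(W, s) = Add(Add(W, s), Add(Rational(-1, 2), Mul(Rational(1, 6), -31))) = Add(Add(W, s), Add(Rational(-1, 2), Rational(-31, 6))) = Add(Add(W, s), Rational(-17, 3)) = Add(Rational(-17, 3), W, s))
Function('X')(T) = -2333
Mul(Function('X')(2057), Pow(Add(Add(-1642674, Mul(-1, 1611094)), Function('V')(-1947, 657)), -1)) = Mul(-2333, Pow(Add(Add(-1642674, Mul(-1, 1611094)), Add(Rational(-17, 3), -1947, 657)), -1)) = Mul(-2333, Pow(Add(Add(-1642674, -1611094), Rational(-3887, 3)), -1)) = Mul(-2333, Pow(Add(-3253768, Rational(-3887, 3)), -1)) = Mul(-2333, Pow(Rational(-9765191, 3), -1)) = Mul(-2333, Rational(-3, 9765191)) = Rational(6999, 9765191)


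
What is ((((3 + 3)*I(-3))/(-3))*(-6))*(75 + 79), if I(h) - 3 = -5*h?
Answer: 33264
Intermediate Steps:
I(h) = 3 - 5*h
((((3 + 3)*I(-3))/(-3))*(-6))*(75 + 79) = ((((3 + 3)*(3 - 5*(-3)))/(-3))*(-6))*(75 + 79) = (((6*(3 + 15))*(-⅓))*(-6))*154 = (((6*18)*(-⅓))*(-6))*154 = ((108*(-⅓))*(-6))*154 = -36*(-6)*154 = 216*154 = 33264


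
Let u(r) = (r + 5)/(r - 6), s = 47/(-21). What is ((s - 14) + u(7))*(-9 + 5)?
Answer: 356/21 ≈ 16.952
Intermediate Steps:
s = -47/21 (s = 47*(-1/21) = -47/21 ≈ -2.2381)
u(r) = (5 + r)/(-6 + r)
((s - 14) + u(7))*(-9 + 5) = ((-47/21 - 14) + (5 + 7)/(-6 + 7))*(-9 + 5) = (-341/21 + 12/1)*(-4) = (-341/21 + 1*12)*(-4) = (-341/21 + 12)*(-4) = -89/21*(-4) = 356/21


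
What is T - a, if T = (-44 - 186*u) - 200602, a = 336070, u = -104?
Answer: -517372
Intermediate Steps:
T = -181302 (T = (-44 - 186*(-104)) - 200602 = (-44 + 19344) - 200602 = 19300 - 200602 = -181302)
T - a = -181302 - 1*336070 = -181302 - 336070 = -517372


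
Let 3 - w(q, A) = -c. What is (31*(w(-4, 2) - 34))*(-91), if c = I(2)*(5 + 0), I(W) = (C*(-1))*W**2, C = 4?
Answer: 313131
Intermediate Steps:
I(W) = -4*W**2 (I(W) = (4*(-1))*W**2 = -4*W**2)
c = -80 (c = (-4*2**2)*(5 + 0) = -4*4*5 = -16*5 = -80)
w(q, A) = -77 (w(q, A) = 3 - (-1)*(-80) = 3 - 1*80 = 3 - 80 = -77)
(31*(w(-4, 2) - 34))*(-91) = (31*(-77 - 34))*(-91) = (31*(-111))*(-91) = -3441*(-91) = 313131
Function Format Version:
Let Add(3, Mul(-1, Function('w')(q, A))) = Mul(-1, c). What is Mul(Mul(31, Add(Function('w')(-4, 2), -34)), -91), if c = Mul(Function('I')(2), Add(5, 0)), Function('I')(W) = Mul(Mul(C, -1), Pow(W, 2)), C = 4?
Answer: 313131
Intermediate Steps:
Function('I')(W) = Mul(-4, Pow(W, 2)) (Function('I')(W) = Mul(Mul(4, -1), Pow(W, 2)) = Mul(-4, Pow(W, 2)))
c = -80 (c = Mul(Mul(-4, Pow(2, 2)), Add(5, 0)) = Mul(Mul(-4, 4), 5) = Mul(-16, 5) = -80)
Function('w')(q, A) = -77 (Function('w')(q, A) = Add(3, Mul(-1, Mul(-1, -80))) = Add(3, Mul(-1, 80)) = Add(3, -80) = -77)
Mul(Mul(31, Add(Function('w')(-4, 2), -34)), -91) = Mul(Mul(31, Add(-77, -34)), -91) = Mul(Mul(31, -111), -91) = Mul(-3441, -91) = 313131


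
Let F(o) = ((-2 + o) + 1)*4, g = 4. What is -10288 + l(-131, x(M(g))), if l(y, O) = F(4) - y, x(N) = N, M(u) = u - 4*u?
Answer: -10145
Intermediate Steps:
F(o) = -4 + 4*o (F(o) = (-1 + o)*4 = -4 + 4*o)
M(u) = -3*u
l(y, O) = 12 - y (l(y, O) = (-4 + 4*4) - y = (-4 + 16) - y = 12 - y)
-10288 + l(-131, x(M(g))) = -10288 + (12 - 1*(-131)) = -10288 + (12 + 131) = -10288 + 143 = -10145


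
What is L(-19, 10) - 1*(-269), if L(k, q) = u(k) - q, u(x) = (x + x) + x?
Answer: 202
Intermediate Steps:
u(x) = 3*x (u(x) = 2*x + x = 3*x)
L(k, q) = -q + 3*k (L(k, q) = 3*k - q = -q + 3*k)
L(-19, 10) - 1*(-269) = (-1*10 + 3*(-19)) - 1*(-269) = (-10 - 57) + 269 = -67 + 269 = 202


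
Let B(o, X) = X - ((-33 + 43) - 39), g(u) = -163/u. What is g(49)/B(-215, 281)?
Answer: -163/15190 ≈ -0.010731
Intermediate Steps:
B(o, X) = 29 + X (B(o, X) = X - (10 - 39) = X - 1*(-29) = X + 29 = 29 + X)
g(49)/B(-215, 281) = (-163/49)/(29 + 281) = -163*1/49/310 = -163/49*1/310 = -163/15190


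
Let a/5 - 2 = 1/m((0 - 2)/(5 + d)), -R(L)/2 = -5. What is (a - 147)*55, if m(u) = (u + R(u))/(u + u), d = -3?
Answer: -68365/9 ≈ -7596.1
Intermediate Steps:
R(L) = 10 (R(L) = -2*(-5) = 10)
m(u) = (10 + u)/(2*u) (m(u) = (u + 10)/(u + u) = (10 + u)/((2*u)) = (10 + u)*(1/(2*u)) = (10 + u)/(2*u))
a = 80/9 (a = 10 + 5/(((10 + (0 - 2)/(5 - 3))/(2*(((0 - 2)/(5 - 3)))))) = 10 + 5/(((10 - 2/2)/(2*((-2/2))))) = 10 + 5/(((10 - 2*½)/(2*((-2*½))))) = 10 + 5/(((½)*(10 - 1)/(-1))) = 10 + 5/(((½)*(-1)*9)) = 10 + 5/(-9/2) = 10 + 5*(-2/9) = 10 - 10/9 = 80/9 ≈ 8.8889)
(a - 147)*55 = (80/9 - 147)*55 = -1243/9*55 = -68365/9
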